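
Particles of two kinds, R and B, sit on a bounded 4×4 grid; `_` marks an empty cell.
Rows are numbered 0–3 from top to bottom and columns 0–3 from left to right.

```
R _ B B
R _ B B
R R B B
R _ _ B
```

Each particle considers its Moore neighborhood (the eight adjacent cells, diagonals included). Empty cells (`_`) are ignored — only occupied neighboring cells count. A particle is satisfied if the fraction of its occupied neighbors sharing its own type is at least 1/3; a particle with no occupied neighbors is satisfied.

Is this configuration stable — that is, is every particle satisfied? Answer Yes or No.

Yes

Row 0: (0,0)R 1/1 ✓ · (0,2)B 3/3 ✓ · (0,3)B 3/3 ✓
Row 1: (1,0)R 3/3 ✓ · (1,2)B 5/6 ✓ · (1,3)B 5/5 ✓
Row 2: (2,0)R 3/3 ✓ · (2,1)R 3/5 ✓ · (2,2)B 4/5 ✓ · (2,3)B 4/4 ✓
Row 3: (3,0)R 2/2 ✓ · (3,3)B 2/2 ✓
All meet the threshold, so the configuration is stable.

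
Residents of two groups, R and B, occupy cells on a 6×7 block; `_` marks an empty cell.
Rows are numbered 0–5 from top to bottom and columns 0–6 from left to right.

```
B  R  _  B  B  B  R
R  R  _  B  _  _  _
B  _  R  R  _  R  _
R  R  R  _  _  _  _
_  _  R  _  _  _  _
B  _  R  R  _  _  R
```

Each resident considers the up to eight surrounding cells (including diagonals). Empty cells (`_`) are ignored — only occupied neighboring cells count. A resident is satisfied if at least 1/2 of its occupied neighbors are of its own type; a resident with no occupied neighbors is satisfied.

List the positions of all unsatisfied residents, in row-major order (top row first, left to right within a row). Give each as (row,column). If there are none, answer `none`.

(0,0), (0,6), (2,0)

(0,0)B 0/3 unhappy
(0,1)R 2/3 ok
(0,3)B 2/2 ok
(0,4)B 3/3 ok
(0,5)B 1/2 ok
(0,6)R 0/1 unhappy
(1,0)R 2/4 ok
(1,1)R 3/5 ok
(1,3)B 2/4 ok
(2,0)B 0/4 unhappy
(2,2)R 4/5 ok
(2,3)R 2/3 ok
(2,5)R 0/0 ok
(3,0)R 1/2 ok
(3,1)R 4/5 ok
(3,2)R 4/4 ok
(4,2)R 4/4 ok
(5,0)B 0/0 ok
(5,2)R 2/2 ok
(5,3)R 2/2 ok
(5,6)R 0/0 ok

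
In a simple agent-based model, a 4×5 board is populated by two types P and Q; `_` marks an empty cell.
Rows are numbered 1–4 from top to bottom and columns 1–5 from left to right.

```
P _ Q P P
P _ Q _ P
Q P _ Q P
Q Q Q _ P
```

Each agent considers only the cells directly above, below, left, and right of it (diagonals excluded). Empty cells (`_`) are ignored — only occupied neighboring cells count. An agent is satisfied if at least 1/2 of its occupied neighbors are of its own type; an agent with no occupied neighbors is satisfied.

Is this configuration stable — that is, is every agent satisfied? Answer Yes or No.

(1,1)P 1/1 ✓
(1,3)Q 1/2 ✓
(1,4)P 1/2 ✓
(1,5)P 2/2 ✓
(2,1)P 1/2 ✓
(2,3)Q 1/1 ✓
(2,5)P 2/2 ✓
(3,1)Q 1/3 ✗
(3,2)P 0/2 ✗
(3,4)Q 0/1 ✗
(3,5)P 2/3 ✓
(4,1)Q 2/2 ✓
(4,2)Q 2/3 ✓
(4,3)Q 1/1 ✓
(4,5)P 1/1 ✓
For instance (3,1) has only 1/3 same-type neighbors, below 1/2.

No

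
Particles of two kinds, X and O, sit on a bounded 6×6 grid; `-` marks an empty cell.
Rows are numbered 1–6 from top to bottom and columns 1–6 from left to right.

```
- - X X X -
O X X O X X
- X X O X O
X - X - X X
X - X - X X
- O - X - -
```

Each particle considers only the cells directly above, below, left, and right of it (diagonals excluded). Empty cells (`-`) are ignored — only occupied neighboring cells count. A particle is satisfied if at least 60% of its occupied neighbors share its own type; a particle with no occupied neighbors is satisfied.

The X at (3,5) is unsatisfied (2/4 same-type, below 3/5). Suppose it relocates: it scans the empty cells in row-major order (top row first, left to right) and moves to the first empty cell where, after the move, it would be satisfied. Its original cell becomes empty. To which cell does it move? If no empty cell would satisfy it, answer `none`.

Vacating (3,5). Empty cells in order:
  (1,1): 0/1 same-type → still unsatisfied.
  (1,2): 2/2 same-type → satisfied — stop here.

(1,2)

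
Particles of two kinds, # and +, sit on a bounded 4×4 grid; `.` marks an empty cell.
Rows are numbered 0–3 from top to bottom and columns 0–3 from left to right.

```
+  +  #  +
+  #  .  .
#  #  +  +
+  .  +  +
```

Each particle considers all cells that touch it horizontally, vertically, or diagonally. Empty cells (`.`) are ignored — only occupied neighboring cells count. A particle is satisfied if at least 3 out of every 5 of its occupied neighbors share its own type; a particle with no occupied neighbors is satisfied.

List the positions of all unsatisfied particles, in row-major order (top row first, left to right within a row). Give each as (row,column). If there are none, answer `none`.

(0,1), (0,2), (0,3), (1,0), (1,1), (2,0), (2,1), (3,0)

(0,0)+ 2/3 ✓
(0,1)+ 2/4 ✗
(0,2)# 1/3 ✗
(0,3)+ 0/1 ✗
(1,0)+ 2/5 ✗
(1,1)# 3/7 ✗
(2,0)# 2/4 ✗
(2,1)# 2/6 ✗
(2,2)+ 3/5 ✓
(2,3)+ 3/3 ✓
(3,0)+ 0/2 ✗
(3,2)+ 3/4 ✓
(3,3)+ 3/3 ✓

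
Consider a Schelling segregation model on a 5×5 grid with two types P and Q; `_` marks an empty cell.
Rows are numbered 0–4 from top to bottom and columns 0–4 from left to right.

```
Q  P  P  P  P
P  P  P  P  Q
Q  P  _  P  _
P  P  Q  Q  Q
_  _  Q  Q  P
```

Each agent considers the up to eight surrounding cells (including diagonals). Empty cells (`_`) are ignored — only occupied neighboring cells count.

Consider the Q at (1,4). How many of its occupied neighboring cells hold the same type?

Occupied neighbors of (1,4): (0,3)=P, (0,4)=P, (1,3)=P, (2,3)=P.
Same type (Q): 0 of 4.

0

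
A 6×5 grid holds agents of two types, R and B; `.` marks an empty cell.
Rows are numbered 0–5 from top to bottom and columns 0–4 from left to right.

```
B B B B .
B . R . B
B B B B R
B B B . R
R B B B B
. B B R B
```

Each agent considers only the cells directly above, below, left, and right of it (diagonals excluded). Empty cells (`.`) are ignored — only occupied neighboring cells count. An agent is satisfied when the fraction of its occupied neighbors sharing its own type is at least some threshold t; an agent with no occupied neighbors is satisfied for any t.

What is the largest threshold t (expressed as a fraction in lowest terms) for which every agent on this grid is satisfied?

0/1

(0,0)B 2/2
(0,1)B 2/2
(0,2)B 2/3
(0,3)B 1/1
(1,0)B 2/2
(1,2)R 0/2
(1,4)B 0/1
(2,0)B 3/3
(2,1)B 3/3
(2,2)B 3/4
(2,3)B 1/2
(2,4)R 1/3
(3,0)B 2/3
(3,1)B 4/4
(3,2)B 3/3
(3,4)R 1/2
(4,0)R 0/2
(4,1)B 3/4
(4,2)B 4/4
(4,3)B 2/3
(4,4)B 2/3
(5,1)B 2/2
(5,2)B 2/3
(5,3)R 0/3
(5,4)B 1/2
The smallest same-type fraction is 0/2 at (1,2), which reduces to 0/1. Any threshold above that leaves this agent unsatisfied.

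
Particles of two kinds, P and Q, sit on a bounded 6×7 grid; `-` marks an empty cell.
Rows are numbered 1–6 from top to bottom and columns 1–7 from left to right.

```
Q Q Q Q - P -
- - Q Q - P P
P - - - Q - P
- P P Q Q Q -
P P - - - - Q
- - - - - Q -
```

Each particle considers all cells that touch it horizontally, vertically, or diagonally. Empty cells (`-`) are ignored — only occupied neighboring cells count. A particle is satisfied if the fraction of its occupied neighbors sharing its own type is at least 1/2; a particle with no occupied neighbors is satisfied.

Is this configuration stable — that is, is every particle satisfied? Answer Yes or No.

Yes

(1,1)Q 1/1 ok
(1,2)Q 3/3 ok
(1,3)Q 4/4 ok
(1,4)Q 3/3 ok
(1,6)P 2/2 ok
(2,3)Q 4/4 ok
(2,4)Q 4/4 ok
(2,6)P 3/4 ok
(2,7)P 3/3 ok
(3,1)P 1/1 ok
(3,5)Q 4/5 ok
(3,7)P 2/3 ok
(4,2)P 4/4 ok
(4,3)P 2/3 ok
(4,4)Q 2/3 ok
(4,5)Q 3/3 ok
(4,6)Q 3/4 ok
(5,1)P 2/2 ok
(5,2)P 3/3 ok
(5,7)Q 2/2 ok
(6,6)Q 1/1 ok
All meet the threshold, so the configuration is stable.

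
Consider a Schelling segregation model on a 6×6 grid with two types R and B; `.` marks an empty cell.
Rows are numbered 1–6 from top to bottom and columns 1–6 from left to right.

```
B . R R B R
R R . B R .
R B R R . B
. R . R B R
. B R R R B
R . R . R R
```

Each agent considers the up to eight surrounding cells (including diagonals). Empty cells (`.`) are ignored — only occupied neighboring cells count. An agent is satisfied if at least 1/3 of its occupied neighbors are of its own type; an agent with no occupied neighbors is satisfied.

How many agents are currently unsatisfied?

9

(1,1)B 0/2 unhappy
(1,3)R 2/3 ok
(1,4)R 2/4 ok
(1,5)B 1/4 unhappy
(1,6)R 1/2 ok
(2,1)R 2/4 ok
(2,2)R 4/6 ok
(2,4)B 1/6 unhappy
(2,5)R 3/6 ok
(3,1)R 3/4 ok
(3,2)B 0/5 unhappy
(3,3)R 4/6 ok
(3,4)R 3/5 ok
(3,6)B 1/3 ok
(4,2)R 3/5 ok
(4,4)R 5/6 ok
(4,5)B 2/7 unhappy
(4,6)R 1/4 unhappy
(5,2)B 0/4 unhappy
(5,3)R 4/5 ok
(5,4)R 5/6 ok
(5,5)R 5/7 ok
(5,6)B 1/5 unhappy
(6,1)R 0/1 unhappy
(6,3)R 2/3 ok
(6,5)R 3/4 ok
(6,6)R 2/3 ok
Unsatisfied: (1,1), (1,5), (2,4), (3,2), (4,5), (4,6), (5,2), (5,6), (6,1) — 9 in total.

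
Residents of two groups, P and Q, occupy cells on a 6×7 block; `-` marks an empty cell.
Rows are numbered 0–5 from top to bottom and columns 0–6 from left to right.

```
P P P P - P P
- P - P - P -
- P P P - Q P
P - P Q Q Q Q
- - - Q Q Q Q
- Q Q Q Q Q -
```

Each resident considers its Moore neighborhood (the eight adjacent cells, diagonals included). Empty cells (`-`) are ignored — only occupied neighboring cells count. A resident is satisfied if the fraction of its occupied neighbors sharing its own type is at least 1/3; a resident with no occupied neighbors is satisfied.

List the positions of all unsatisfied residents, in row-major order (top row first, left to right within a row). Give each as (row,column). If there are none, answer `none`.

(2,6)

(0,0)P 2/2 ✓
(0,1)P 3/3 ✓
(0,2)P 4/4 ✓
(0,3)P 2/2 ✓
(0,5)P 2/2 ✓
(0,6)P 2/2 ✓
(1,1)P 5/5 ✓
(1,3)P 4/4 ✓
(1,5)P 3/4 ✓
(2,1)P 4/4 ✓
(2,2)P 5/6 ✓
(2,3)P 3/5 ✓
(2,5)Q 3/5 ✓
(2,6)P 1/4 ✗
(3,0)P 1/1 ✓
(3,2)P 3/5 ✓
(3,3)Q 3/6 ✓
(3,4)Q 6/7 ✓
(3,5)Q 6/7 ✓
(3,6)Q 4/5 ✓
(4,3)Q 6/7 ✓
(4,4)Q 8/8 ✓
(4,5)Q 7/7 ✓
(4,6)Q 4/4 ✓
(5,1)Q 1/1 ✓
(5,2)Q 3/3 ✓
(5,3)Q 4/4 ✓
(5,4)Q 5/5 ✓
(5,5)Q 4/4 ✓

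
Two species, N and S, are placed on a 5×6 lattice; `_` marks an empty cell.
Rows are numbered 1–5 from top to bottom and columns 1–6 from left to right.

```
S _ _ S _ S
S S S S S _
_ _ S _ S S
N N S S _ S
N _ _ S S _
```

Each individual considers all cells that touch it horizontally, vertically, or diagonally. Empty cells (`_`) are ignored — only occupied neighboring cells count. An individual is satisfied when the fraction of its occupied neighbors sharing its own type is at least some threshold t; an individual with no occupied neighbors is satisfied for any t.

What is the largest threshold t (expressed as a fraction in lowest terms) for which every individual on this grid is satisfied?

(1,1)S 2/2
(1,4)S 3/3
(1,6)S 1/1
(2,1)S 2/2
(2,2)S 4/4
(2,3)S 4/4
(2,4)S 5/5
(2,5)S 5/5
(3,3)S 5/6
(3,5)S 5/5
(3,6)S 3/3
(4,1)N 2/2
(4,2)N 2/4
(4,3)S 3/4
(4,4)S 5/5
(4,6)S 3/3
(5,1)N 2/2
(5,4)S 3/3
(5,5)S 3/3
The smallest same-type fraction is 2/4 at (4,2), which reduces to 1/2. Any threshold above that leaves this individual unsatisfied.

1/2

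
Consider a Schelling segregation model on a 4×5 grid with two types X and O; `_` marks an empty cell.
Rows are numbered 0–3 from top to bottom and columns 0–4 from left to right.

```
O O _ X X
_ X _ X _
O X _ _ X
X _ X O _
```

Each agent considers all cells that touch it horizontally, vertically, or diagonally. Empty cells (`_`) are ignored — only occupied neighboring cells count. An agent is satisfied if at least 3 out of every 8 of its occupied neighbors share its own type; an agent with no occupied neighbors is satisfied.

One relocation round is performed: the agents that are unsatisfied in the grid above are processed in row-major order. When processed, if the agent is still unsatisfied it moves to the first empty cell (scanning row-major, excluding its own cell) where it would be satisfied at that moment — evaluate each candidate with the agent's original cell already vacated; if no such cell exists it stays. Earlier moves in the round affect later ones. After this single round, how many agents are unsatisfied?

Initially unsatisfied (in order): (1,1), (2,0), (3,3).
  (1,1) → (0,2).
  (2,0) → (1,0).
  (3,3) → (1,1).
Resulting grid:
O O X X X
O O _ X _
_ X _ _ X
X _ X _ _
All satisfied now.

0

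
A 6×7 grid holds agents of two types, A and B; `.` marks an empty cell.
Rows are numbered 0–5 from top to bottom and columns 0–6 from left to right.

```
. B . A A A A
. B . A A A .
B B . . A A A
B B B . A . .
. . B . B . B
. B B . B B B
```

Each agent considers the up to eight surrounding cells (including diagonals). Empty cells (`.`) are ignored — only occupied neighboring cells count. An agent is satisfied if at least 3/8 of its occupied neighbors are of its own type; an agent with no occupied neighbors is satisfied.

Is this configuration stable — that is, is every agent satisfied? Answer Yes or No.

Yes

(0,1)B 1/1 satisfied
(0,3)A 3/3 satisfied
(0,4)A 5/5 satisfied
(0,5)A 4/4 satisfied
(0,6)A 2/2 satisfied
(1,1)B 3/3 satisfied
(1,3)A 4/4 satisfied
(1,4)A 7/7 satisfied
(1,5)A 7/7 satisfied
(2,0)B 4/4 satisfied
(2,1)B 5/5 satisfied
(2,4)A 5/5 satisfied
(2,5)A 5/5 satisfied
(2,6)A 2/2 satisfied
(3,0)B 3/3 satisfied
(3,1)B 5/5 satisfied
(3,2)B 3/3 satisfied
(3,4)A 2/3 satisfied
(4,2)B 4/4 satisfied
(4,4)B 2/3 satisfied
(4,6)B 2/2 satisfied
(5,1)B 2/2 satisfied
(5,2)B 2/2 satisfied
(5,4)B 2/2 satisfied
(5,5)B 4/4 satisfied
(5,6)B 2/2 satisfied
All meet the threshold, so the configuration is stable.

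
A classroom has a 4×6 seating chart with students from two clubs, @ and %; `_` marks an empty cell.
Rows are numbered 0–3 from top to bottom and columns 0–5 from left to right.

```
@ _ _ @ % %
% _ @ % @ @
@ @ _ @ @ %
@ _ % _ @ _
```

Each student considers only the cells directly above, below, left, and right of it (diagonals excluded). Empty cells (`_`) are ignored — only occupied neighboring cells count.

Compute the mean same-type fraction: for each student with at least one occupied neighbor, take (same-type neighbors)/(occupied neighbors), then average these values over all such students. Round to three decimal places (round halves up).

0.411

Row 0: (0,0)@ 0/1 · (0,3)@ 0/2 · (0,4)% 1/3 · (0,5)% 1/2
Row 1: (1,0)% 0/2 · (1,2)@ 0/1 · (1,3)% 0/4 · (1,4)@ 2/4 · (1,5)@ 1/3
Row 2: (2,0)@ 2/3 · (2,1)@ 1/1 · (2,3)@ 1/2 · (2,4)@ 3/4 · (2,5)% 0/2
Row 3: (3,0)@ 1/1 · (3,2)% — no occupied neighbors · (3,4)@ 1/1
Sum over 16 students: 0/1 + 0/2 + 1/3 + 1/2 + 0/2 + 0/1 + 0/4 + 2/4 + 1/3 + 2/3 + 1/1 + 1/2 + 3/4 + 0/2 + 1/1 + 1/1 = 79/12; mean = 79/12 ÷ 16 = 79/192 = 0.411458… → 0.411.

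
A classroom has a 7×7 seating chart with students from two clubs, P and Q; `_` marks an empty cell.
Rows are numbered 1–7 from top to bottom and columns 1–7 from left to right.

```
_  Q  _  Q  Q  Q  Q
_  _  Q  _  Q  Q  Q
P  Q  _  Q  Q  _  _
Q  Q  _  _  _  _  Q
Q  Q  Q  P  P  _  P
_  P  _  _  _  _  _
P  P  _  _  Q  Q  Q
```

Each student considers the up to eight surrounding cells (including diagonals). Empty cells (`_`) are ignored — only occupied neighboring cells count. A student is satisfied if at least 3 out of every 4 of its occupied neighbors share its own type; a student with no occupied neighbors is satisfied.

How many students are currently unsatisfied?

6

Row 1: (1,2)Q 1/1 ok · (1,4)Q 3/3 ok · (1,5)Q 4/4 ok · (1,6)Q 5/5 ok · (1,7)Q 3/3 ok
Row 2: (2,3)Q 4/4 ok · (2,5)Q 6/6 ok · (2,6)Q 6/6 ok · (2,7)Q 3/3 ok
Row 3: (3,1)P 0/3 unhappy · (3,2)Q 3/4 ok · (3,4)Q 3/3 ok · (3,5)Q 3/3 ok
Row 4: (4,1)Q 4/5 ok · (4,2)Q 5/6 ok · (4,7)Q 0/1 unhappy
Row 5: (5,1)Q 3/4 ok · (5,2)Q 4/5 ok · (5,3)Q 2/4 unhappy · (5,4)P 1/2 unhappy · (5,5)P 1/1 ok · (5,7)P 0/1 unhappy
Row 6: (6,2)P 2/5 unhappy
Row 7: (7,1)P 2/2 ok · (7,2)P 2/2 ok · (7,5)Q 1/1 ok · (7,6)Q 2/2 ok · (7,7)Q 1/1 ok
Unsatisfied: (3,1), (4,7), (5,3), (5,4), (5,7), (6,2) — 6 in total.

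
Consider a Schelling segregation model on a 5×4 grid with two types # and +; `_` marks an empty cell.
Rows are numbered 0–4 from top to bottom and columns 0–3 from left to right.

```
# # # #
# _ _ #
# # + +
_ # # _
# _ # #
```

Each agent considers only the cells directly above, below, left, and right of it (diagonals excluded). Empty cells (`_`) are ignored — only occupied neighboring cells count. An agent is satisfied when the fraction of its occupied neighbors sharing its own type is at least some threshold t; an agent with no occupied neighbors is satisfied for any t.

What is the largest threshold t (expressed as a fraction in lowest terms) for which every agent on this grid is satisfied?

Row 0: (0,0)# 2/2 · (0,1)# 2/2 · (0,2)# 2/2 · (0,3)# 2/2
Row 1: (1,0)# 2/2 · (1,3)# 1/2
Row 2: (2,0)# 2/2 · (2,1)# 2/3 · (2,2)+ 1/3 · (2,3)+ 1/2
Row 3: (3,1)# 2/2 · (3,2)# 2/3
Row 4: (4,0)# — no occupied neighbors · (4,2)# 2/2 · (4,3)# 1/1
The smallest same-type fraction is 1/3 at (2,2), which reduces to 1/3. Any threshold above that leaves this agent unsatisfied.

1/3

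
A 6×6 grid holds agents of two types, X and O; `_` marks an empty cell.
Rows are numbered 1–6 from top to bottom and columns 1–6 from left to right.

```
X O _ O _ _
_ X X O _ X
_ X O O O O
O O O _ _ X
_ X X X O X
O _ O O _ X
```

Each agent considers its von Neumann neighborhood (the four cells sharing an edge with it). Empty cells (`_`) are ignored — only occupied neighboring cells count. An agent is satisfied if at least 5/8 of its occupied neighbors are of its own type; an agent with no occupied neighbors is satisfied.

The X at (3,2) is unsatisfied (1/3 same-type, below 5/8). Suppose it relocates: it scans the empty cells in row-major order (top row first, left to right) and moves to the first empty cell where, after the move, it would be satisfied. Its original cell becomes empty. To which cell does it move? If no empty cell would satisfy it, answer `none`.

(1,6)

Vacating (3,2). Empty cells in order:
  (1,3): 1/3 same-type → still unsatisfied.
  (1,5): 0/1 same-type → still unsatisfied.
  (1,6): 1/1 same-type → satisfied — stop here.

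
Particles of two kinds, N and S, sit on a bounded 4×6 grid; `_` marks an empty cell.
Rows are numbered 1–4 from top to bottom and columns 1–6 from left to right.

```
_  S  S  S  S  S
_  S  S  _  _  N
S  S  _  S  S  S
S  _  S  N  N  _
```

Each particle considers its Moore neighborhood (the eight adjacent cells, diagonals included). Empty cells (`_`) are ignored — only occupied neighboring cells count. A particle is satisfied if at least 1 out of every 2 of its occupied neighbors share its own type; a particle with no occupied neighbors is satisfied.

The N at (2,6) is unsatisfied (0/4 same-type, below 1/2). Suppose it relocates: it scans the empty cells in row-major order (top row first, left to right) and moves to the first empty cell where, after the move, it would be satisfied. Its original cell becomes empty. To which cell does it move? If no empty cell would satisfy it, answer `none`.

none

Vacating (2,6). Empty cells in order:
  (1,1): 0/2 same-type → still unsatisfied.
  (2,1): 0/4 same-type → still unsatisfied.
  (2,4): 0/6 same-type → still unsatisfied.
  (2,5): 0/6 same-type → still unsatisfied.
  (3,3): 1/6 same-type → still unsatisfied.
  (4,2): 0/4 same-type → still unsatisfied.
  (4,6): 1/3 same-type → still unsatisfied.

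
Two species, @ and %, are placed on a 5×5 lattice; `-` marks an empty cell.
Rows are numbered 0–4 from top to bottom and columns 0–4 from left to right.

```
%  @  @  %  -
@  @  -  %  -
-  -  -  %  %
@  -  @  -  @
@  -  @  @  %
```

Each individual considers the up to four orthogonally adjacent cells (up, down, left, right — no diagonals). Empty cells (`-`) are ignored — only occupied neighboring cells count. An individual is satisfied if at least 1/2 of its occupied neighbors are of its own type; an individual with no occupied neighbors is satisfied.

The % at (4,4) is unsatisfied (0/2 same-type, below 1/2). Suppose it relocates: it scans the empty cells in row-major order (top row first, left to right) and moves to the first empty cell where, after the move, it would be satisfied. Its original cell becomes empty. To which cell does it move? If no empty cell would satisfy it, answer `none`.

(0,4)

Vacating (4,4). Empty cells in order:
  (0,4): 1/1 same-type → satisfied — stop here.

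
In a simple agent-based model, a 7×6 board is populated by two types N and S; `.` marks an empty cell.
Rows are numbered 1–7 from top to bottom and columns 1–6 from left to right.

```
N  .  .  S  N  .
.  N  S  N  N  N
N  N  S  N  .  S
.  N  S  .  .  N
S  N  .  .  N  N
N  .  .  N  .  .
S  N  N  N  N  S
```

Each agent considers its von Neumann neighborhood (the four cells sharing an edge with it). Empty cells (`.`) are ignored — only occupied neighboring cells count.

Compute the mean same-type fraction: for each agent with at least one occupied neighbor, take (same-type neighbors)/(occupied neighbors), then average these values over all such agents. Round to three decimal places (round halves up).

0.528

(1,1)N — no occupied neighbors
(1,4)S 0/2
(1,5)N 1/2
(2,2)N 1/2
(2,3)S 1/3
(2,4)N 2/4
(2,5)N 3/3
(2,6)N 1/2
(3,1)N 1/1
(3,2)N 3/4
(3,3)S 2/4
(3,4)N 1/2
(3,6)S 0/2
(4,2)N 2/3
(4,3)S 1/2
(4,6)N 1/2
(5,1)S 0/2
(5,2)N 1/2
(5,5)N 1/1
(5,6)N 2/2
(6,1)N 0/2
(6,4)N 1/1
(7,1)S 0/2
(7,2)N 1/2
(7,3)N 2/2
(7,4)N 3/3
(7,5)N 1/2
(7,6)S 0/1
Sum over 27 agents: 0/2 + 1/2 + 1/2 + 1/3 + 2/4 + 3/3 + 1/2 + 1/1 + 3/4 + 2/4 + 1/2 + 0/2 + 2/3 + 1/2 + 1/2 + 0/2 + 1/2 + 1/1 + 2/2 + 0/2 + 1/1 + 0/2 + 1/2 + 2/2 + 3/3 + 1/2 + 0/1 = 57/4; mean = 57/4 ÷ 27 = 19/36 = 0.527777… → 0.528.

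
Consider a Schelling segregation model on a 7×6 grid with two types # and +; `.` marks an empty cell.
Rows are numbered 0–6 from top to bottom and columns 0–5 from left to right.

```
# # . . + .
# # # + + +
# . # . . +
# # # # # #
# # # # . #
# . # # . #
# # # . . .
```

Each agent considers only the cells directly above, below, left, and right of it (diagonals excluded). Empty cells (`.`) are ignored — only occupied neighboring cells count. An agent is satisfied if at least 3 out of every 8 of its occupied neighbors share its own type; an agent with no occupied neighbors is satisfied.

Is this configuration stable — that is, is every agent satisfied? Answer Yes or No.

(0,0)# 2/2 satisfied
(0,1)# 2/2 satisfied
(0,4)+ 1/1 satisfied
(1,0)# 3/3 satisfied
(1,1)# 3/3 satisfied
(1,2)# 2/3 satisfied
(1,3)+ 1/2 satisfied
(1,4)+ 3/3 satisfied
(1,5)+ 2/2 satisfied
(2,0)# 2/2 satisfied
(2,2)# 2/2 satisfied
(2,5)+ 1/2 satisfied
(3,0)# 3/3 satisfied
(3,1)# 3/3 satisfied
(3,2)# 4/4 satisfied
(3,3)# 3/3 satisfied
(3,4)# 2/2 satisfied
(3,5)# 2/3 satisfied
(4,0)# 3/3 satisfied
(4,1)# 3/3 satisfied
(4,2)# 4/4 satisfied
(4,3)# 3/3 satisfied
(4,5)# 2/2 satisfied
(5,0)# 2/2 satisfied
(5,2)# 3/3 satisfied
(5,3)# 2/2 satisfied
(5,5)# 1/1 satisfied
(6,0)# 2/2 satisfied
(6,1)# 2/2 satisfied
(6,2)# 2/2 satisfied
All meet the threshold, so the configuration is stable.

Yes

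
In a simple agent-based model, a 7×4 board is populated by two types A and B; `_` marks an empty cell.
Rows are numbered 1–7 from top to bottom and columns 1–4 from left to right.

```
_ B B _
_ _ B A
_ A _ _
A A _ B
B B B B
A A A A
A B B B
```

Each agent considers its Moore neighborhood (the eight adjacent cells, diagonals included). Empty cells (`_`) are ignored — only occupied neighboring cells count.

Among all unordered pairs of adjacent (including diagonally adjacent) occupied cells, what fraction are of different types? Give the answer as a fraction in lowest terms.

3/5

Scan each occupied cell's neighbors to the right and below (and the two forward diagonals) so each pair is counted once.
Row 1: B(1,2)–B(1,3)= B(1,2)–B(2,3)= B(1,3)–B(2,3)= B(1,3)–A(2,4)≠  → 1/4 unlike.
Row 2: B(2,3)–A(2,4)≠ B(2,3)–A(3,2)≠  → 2/2 unlike.
Row 3: A(3,2)–A(4,2)= A(3,2)–A(4,1)=  → 0/2 unlike.
Row 4: A(4,1)–A(4,2)= A(4,1)–B(5,1)≠ A(4,1)–B(5,2)≠ A(4,2)–B(5,2)≠ A(4,2)–B(5,3)≠ A(4,2)–B(5,1)≠ B(4,4)–B(5,4)= B(4,4)–B(5,3)=  → 5/8 unlike.
Row 5: B(5,1)–B(5,2)= B(5,1)–A(6,1)≠ B(5,1)–A(6,2)≠ B(5,2)–B(5,3)= B(5,2)–A(6,2)≠ B(5,2)–A(6,3)≠ B(5,2)–A(6,1)≠ B(5,3)–B(5,4)= B(5,3)–A(6,3)≠ B(5,3)–A(6,4)≠ B(5,3)–A(6,2)≠ B(5,4)–A(6,4)≠ B(5,4)–A(6,3)≠  → 10/13 unlike.
Row 6: A(6,1)–A(6,2)= A(6,1)–A(7,1)= A(6,1)–B(7,2)≠ A(6,2)–A(6,3)= A(6,2)–B(7,2)≠ A(6,2)–B(7,3)≠ A(6,2)–A(7,1)= A(6,3)–A(6,4)= A(6,3)–B(7,3)≠ A(6,3)–B(7,4)≠ A(6,3)–B(7,2)≠ A(6,4)–B(7,4)≠ A(6,4)–B(7,3)≠  → 8/13 unlike.
Row 7: A(7,1)–B(7,2)≠ B(7,2)–B(7,3)= B(7,3)–B(7,4)=  → 1/3 unlike.
Total adjacent occupied pairs: 45; unlike-type pairs: 27.
27/45 reduces to 3/5.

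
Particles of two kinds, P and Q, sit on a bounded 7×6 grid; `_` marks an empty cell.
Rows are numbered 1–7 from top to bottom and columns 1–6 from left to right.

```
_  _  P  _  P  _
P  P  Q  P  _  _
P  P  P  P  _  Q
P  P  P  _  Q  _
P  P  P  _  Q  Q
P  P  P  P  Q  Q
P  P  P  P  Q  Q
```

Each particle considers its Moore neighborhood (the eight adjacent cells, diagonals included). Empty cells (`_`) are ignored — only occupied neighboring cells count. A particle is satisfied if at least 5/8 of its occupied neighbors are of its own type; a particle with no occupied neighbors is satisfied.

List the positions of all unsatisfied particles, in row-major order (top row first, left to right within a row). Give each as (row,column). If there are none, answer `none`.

(2,3), (3,4), (6,4), (7,4), (7,5)

(1,3)P 2/3 ok
(1,5)P 1/1 ok
(2,1)P 3/3 ok
(2,2)P 5/6 ok
(2,3)Q 0/6 unhappy
(2,4)P 4/5 ok
(3,1)P 5/5 ok
(3,2)P 7/8 ok
(3,3)P 6/7 ok
(3,4)P 3/5 unhappy
(3,6)Q 1/1 ok
(4,1)P 5/5 ok
(4,2)P 8/8 ok
(4,3)P 6/6 ok
(4,5)Q 3/4 ok
(5,1)P 5/5 ok
(5,2)P 8/8 ok
(5,3)P 6/6 ok
(5,5)Q 4/5 ok
(5,6)Q 4/4 ok
(6,1)P 5/5 ok
(6,2)P 8/8 ok
(6,3)P 7/7 ok
(6,4)P 4/7 unhappy
(6,5)Q 5/7 ok
(6,6)Q 5/5 ok
(7,1)P 3/3 ok
(7,2)P 5/5 ok
(7,3)P 5/5 ok
(7,4)P 3/5 unhappy
(7,5)Q 3/5 unhappy
(7,6)Q 3/3 ok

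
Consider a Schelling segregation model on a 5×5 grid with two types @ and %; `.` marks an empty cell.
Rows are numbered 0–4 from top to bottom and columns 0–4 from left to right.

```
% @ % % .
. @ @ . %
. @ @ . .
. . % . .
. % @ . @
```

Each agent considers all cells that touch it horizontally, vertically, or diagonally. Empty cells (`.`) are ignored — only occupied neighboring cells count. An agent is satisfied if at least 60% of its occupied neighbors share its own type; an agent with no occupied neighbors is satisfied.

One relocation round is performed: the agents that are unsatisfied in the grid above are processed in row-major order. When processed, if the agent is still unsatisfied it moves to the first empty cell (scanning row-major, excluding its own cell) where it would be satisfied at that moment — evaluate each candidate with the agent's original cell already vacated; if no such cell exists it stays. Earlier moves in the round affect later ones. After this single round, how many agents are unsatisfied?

1

Initially unsatisfied (in order): (0,0), (0,1), (0,2), (3,2), (4,1), (4,2).
  (0,0) → (0,4).
  (0,1): now satisfied by earlier moves; stays.
  (0,2) → (1,3).
  (3,2) → (2,4).
  (4,1) → (2,3).
  (4,2): now satisfied by earlier moves; stays.
Resulting grid:
. @ . % %
. @ @ % %
. @ @ % %
. . . . .
. . @ . @
Unsatisfied now: (1,2).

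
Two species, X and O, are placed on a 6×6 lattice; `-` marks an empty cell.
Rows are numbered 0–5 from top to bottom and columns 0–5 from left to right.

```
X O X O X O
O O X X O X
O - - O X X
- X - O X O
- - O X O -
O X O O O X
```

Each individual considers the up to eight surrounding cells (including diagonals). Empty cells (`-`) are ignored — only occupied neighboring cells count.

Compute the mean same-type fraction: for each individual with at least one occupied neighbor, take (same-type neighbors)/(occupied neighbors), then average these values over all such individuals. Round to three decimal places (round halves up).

(0,0)X 0/3
(0,1)O 2/5
(0,2)X 2/5
(0,3)O 1/5
(0,4)X 2/5
(0,5)O 1/3
(1,0)O 3/4
(1,1)O 3/6
(1,2)X 2/6
(1,3)X 4/7
(1,4)O 3/8
(1,5)X 3/5
(2,0)O 2/3
(2,3)O 2/6
(2,4)X 4/8
(2,5)X 3/5
(3,1)X 0/2
(3,3)O 3/6
(3,4)X 3/7
(3,5)O 1/4
(4,2)O 3/6
(4,3)X 1/7
(4,4)O 4/7
(5,0)O 0/1
(5,1)X 0/3
(5,2)O 2/4
(5,3)O 4/5
(5,4)O 2/4
(5,5)X 0/2
Sum over 29 individuals: 0/3 + 2/5 + 2/5 + 1/5 + 2/5 + 1/3 + 3/4 + 3/6 + 2/6 + 4/7 + 3/8 + 3/5 + 2/3 + 2/6 + 4/8 + 3/5 + 0/2 + 3/6 + 3/7 + 1/4 + 3/6 + 1/7 + 4/7 + 0/1 + 0/3 + 2/4 + 4/5 + 2/4 + 0/2 = 9371/840; mean = 9371/840 ÷ 29 = 9371/24360 = 0.384688… → 0.385.

0.385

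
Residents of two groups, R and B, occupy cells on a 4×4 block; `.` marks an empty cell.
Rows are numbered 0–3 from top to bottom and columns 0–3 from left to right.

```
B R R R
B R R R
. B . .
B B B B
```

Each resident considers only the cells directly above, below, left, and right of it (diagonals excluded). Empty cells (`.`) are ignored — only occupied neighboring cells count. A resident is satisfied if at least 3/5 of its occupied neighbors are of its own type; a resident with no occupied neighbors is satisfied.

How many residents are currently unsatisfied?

Row 0: (0,0)B 1/2 unhappy · (0,1)R 2/3 ok · (0,2)R 3/3 ok · (0,3)R 2/2 ok
Row 1: (1,0)B 1/2 unhappy · (1,1)R 2/4 unhappy · (1,2)R 3/3 ok · (1,3)R 2/2 ok
Row 2: (2,1)B 1/2 unhappy
Row 3: (3,0)B 1/1 ok · (3,1)B 3/3 ok · (3,2)B 2/2 ok · (3,3)B 1/1 ok
Unsatisfied: (0,0), (1,0), (1,1), (2,1) — 4 in total.

4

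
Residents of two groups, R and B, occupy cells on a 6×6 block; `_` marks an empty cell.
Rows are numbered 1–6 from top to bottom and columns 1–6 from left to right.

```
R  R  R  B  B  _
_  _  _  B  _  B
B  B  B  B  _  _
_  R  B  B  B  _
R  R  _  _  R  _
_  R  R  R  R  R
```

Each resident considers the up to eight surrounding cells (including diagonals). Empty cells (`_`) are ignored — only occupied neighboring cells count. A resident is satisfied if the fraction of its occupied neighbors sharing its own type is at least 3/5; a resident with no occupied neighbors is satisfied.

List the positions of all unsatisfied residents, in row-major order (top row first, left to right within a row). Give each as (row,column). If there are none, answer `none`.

Row 1: (1,1)R 1/1 ✓ · (1,2)R 2/2 ✓ · (1,3)R 1/3 ✗ · (1,4)B 2/3 ✓ · (1,5)B 3/3 ✓
Row 2: (2,4)B 4/5 ✓ · (2,6)B 1/1 ✓
Row 3: (3,1)B 1/2 ✗ · (3,2)B 3/4 ✓ · (3,3)B 5/6 ✓ · (3,4)B 5/5 ✓
Row 4: (4,2)R 2/6 ✗ · (4,3)B 4/6 ✓ · (4,4)B 4/5 ✓ · (4,5)B 2/3 ✓
Row 5: (5,1)R 3/3 ✓ · (5,2)R 4/5 ✓ · (5,5)R 3/5 ✓
Row 6: (6,2)R 3/3 ✓ · (6,3)R 3/3 ✓ · (6,4)R 3/3 ✓ · (6,5)R 3/3 ✓ · (6,6)R 2/2 ✓

(1,3), (3,1), (4,2)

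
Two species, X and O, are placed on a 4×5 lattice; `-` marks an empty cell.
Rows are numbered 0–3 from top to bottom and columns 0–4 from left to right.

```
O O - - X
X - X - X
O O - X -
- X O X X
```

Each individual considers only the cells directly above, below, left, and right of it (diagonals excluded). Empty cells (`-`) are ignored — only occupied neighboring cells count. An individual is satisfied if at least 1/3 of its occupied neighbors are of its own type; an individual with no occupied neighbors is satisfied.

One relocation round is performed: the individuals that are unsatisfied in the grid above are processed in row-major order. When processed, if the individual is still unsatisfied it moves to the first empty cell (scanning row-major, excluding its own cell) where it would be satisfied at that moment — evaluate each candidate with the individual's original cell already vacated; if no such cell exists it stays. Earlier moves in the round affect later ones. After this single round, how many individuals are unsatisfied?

Initially unsatisfied (in order): (1,0), (3,1), (3,2).
  (1,0) → (0,2).
  (3,1) → (0,3).
  (3,2) → (1,0).
Resulting grid:
O O X X X
O - X - X
O O - X -
- - - X X
All satisfied now.

0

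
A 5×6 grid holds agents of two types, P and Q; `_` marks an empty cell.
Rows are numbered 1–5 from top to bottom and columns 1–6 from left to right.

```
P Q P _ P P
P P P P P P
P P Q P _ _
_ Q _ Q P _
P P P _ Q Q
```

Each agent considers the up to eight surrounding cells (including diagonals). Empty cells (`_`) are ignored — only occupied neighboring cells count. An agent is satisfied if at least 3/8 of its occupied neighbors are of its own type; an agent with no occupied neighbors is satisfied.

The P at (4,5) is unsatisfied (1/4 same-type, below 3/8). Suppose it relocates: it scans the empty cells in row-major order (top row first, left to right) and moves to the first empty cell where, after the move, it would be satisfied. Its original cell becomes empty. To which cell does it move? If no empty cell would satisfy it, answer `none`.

(1,4)

Vacating (4,5). Empty cells in order:
  (1,4): 5/5 same-type → satisfied — stop here.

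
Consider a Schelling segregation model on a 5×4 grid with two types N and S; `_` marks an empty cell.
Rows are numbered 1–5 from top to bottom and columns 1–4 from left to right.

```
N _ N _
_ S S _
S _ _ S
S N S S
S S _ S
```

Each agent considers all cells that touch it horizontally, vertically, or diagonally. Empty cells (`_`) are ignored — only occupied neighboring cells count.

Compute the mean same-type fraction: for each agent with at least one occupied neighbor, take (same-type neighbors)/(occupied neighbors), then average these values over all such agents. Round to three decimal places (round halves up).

Row 1: (1,1)N 0/1 · (1,3)N 0/2
Row 2: (2,2)S 2/4 · (2,3)S 2/3
Row 3: (3,1)S 2/3 · (3,4)S 3/3
Row 4: (4,1)S 3/4 · (4,2)N 0/5 · (4,3)S 4/5 · (4,4)S 3/3
Row 5: (5,1)S 2/3 · (5,2)S 3/4 · (5,4)S 2/2
Sum over 13 agents: 0/1 + 0/2 + 2/4 + 2/3 + 2/3 + 3/3 + 3/4 + 0/5 + 4/5 + 3/3 + 2/3 + 3/4 + 2/2 = 39/5; mean = 39/5 ÷ 13 = 3/5 = 0.6 → 0.600.

0.600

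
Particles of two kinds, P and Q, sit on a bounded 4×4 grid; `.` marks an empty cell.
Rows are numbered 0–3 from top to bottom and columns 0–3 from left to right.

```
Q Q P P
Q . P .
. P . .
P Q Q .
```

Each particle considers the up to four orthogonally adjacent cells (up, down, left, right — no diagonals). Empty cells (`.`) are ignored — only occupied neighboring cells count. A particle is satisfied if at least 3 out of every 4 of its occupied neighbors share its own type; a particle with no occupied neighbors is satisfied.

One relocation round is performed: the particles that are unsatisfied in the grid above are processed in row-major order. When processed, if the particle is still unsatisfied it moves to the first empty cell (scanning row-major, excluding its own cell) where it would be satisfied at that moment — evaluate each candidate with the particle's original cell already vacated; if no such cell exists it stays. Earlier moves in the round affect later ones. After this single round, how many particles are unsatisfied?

Initially unsatisfied (in order): (0,1), (0,2), (2,1), (3,0), (3,1).
  (0,1) → (2,3).
  (0,2): now satisfied by earlier moves; stays.
  (2,1): no empty cell satisfies it; stays.
  (3,0): no empty cell satisfies it; stays.
  (3,1) → (3,3).
Resulting grid:
Q . P P
Q . P .
. P . Q
P . Q Q
All satisfied now.

0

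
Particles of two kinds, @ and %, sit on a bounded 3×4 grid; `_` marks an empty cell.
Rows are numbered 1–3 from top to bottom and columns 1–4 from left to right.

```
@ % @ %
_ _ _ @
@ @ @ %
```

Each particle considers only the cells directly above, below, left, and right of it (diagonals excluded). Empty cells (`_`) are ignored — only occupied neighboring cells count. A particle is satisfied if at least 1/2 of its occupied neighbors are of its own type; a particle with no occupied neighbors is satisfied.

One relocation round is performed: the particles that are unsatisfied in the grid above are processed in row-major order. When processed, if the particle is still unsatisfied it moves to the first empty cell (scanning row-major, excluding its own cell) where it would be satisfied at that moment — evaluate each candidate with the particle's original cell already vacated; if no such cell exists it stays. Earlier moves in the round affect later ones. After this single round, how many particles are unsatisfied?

1

Initially unsatisfied (in order): (1,1), (1,2), (1,3), (1,4), (2,4), (3,4).
  (1,1) → (2,1).
  (1,2): no empty cell satisfies it; stays.
  (1,3) → (1,1).
  (1,4) → (1,3).
  (2,4) → (2,2).
  (3,4) → (1,4).
Resulting grid:
@ % % %
@ @ _ _
@ @ @ _
Unsatisfied now: (1,2).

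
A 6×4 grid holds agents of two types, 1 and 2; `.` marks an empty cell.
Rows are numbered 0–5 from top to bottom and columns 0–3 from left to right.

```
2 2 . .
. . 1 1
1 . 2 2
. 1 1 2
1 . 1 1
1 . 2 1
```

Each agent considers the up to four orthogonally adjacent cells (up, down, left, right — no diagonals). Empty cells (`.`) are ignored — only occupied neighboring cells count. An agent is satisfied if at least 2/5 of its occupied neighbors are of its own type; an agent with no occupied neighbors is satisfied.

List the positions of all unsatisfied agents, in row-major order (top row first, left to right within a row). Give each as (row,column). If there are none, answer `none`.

Row 0: (0,0)2 1/1 ✓ · (0,1)2 1/1 ✓
Row 1: (1,2)1 1/2 ✓ · (1,3)1 1/2 ✓
Row 2: (2,0)1 0/0 ✓ · (2,2)2 1/3 ✗ · (2,3)2 2/3 ✓
Row 3: (3,1)1 1/1 ✓ · (3,2)1 2/4 ✓ · (3,3)2 1/3 ✗
Row 4: (4,0)1 1/1 ✓ · (4,2)1 2/3 ✓ · (4,3)1 2/3 ✓
Row 5: (5,0)1 1/1 ✓ · (5,2)2 0/2 ✗ · (5,3)1 1/2 ✓

(2,2), (3,3), (5,2)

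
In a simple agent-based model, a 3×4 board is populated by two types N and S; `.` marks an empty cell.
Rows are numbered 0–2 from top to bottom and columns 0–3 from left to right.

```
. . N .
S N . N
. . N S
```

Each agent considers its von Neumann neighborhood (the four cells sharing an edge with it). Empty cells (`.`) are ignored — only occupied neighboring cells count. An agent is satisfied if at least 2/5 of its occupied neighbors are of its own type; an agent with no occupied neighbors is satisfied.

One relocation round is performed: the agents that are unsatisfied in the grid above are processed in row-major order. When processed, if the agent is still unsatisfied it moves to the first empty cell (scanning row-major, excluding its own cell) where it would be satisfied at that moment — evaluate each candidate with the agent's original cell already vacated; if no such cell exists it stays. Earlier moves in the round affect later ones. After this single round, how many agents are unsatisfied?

Initially unsatisfied (in order): (1,0), (1,1), (1,3), (2,2), (2,3).
  (1,0) → (0,0).
  (1,1): now satisfied by earlier moves; stays.
  (1,3) → (0,1).
  (2,2) → (0,3).
  (2,3): now satisfied by earlier moves; stays.
Resulting grid:
S N N N
. N . .
. . . S
Unsatisfied now: (0,0).

1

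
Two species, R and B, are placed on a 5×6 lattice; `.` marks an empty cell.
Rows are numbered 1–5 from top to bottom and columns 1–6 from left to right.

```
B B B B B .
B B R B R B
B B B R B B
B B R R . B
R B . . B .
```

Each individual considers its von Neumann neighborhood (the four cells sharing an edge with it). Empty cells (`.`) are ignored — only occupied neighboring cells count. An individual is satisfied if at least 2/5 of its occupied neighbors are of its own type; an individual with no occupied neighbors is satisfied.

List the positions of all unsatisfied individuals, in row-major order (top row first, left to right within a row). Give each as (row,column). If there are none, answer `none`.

(2,3), (2,4), (2,5), (3,3), (3,4), (3,5), (4,3), (5,1)

Row 1: (1,1)B 2/2 satisfied · (1,2)B 3/3 satisfied · (1,3)B 2/3 satisfied · (1,4)B 3/3 satisfied · (1,5)B 1/2 satisfied
Row 2: (2,1)B 3/3 satisfied · (2,2)B 3/4 satisfied · (2,3)R 0/4 not · (2,4)B 1/4 not · (2,5)R 0/4 not · (2,6)B 1/2 satisfied
Row 3: (3,1)B 3/3 satisfied · (3,2)B 4/4 satisfied · (3,3)B 1/4 not · (3,4)R 1/4 not · (3,5)B 1/3 not · (3,6)B 3/3 satisfied
Row 4: (4,1)B 2/3 satisfied · (4,2)B 3/4 satisfied · (4,3)R 1/3 not · (4,4)R 2/2 satisfied · (4,6)B 1/1 satisfied
Row 5: (5,1)R 0/2 not · (5,2)B 1/2 satisfied · (5,5)B 0/0 satisfied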